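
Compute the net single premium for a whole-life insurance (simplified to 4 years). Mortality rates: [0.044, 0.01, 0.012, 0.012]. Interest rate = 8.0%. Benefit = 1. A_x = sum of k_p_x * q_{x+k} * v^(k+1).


v = 0.925926
Year 0: k_p_x=1.0, q=0.044, term=0.040741
Year 1: k_p_x=0.956, q=0.01, term=0.008196
Year 2: k_p_x=0.94644, q=0.012, term=0.009016
Year 3: k_p_x=0.935083, q=0.012, term=0.008248
A_x = 0.0662


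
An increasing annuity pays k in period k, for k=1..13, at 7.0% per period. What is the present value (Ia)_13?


(Ia)_n = sum_{k=1}^{n} k * v^k, v = 1/(1+i)
v = 0.934579
Sum computed term by term:
(Ia)_13 = 50.6878


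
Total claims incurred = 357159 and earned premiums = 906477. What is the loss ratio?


Loss ratio = claims / premiums
= 357159 / 906477
= 0.394


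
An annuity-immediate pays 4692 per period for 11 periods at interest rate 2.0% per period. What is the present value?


PV = PMT * (1 - (1+i)^(-n)) / i
= 4692 * (1 - (1+0.02)^(-11)) / 0.02
= 4692 * (1 - 0.804263) / 0.02
= 4692 * 9.786848
= 45919.891


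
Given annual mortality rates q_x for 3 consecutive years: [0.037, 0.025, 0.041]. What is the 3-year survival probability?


p_k = 1 - q_k for each year
Survival = product of (1 - q_k)
= 0.963 * 0.975 * 0.959
= 0.9004


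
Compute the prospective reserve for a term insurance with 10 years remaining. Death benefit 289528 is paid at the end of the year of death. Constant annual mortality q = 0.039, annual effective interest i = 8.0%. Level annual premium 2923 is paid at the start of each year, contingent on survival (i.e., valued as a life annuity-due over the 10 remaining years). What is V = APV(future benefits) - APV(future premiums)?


v = 1/(1+i) = 0.925926
APV(future benefits) per unit = sum_{k=0}^{9} k_p_x * q * v^(k+1) = 0.225751
APV(future benefits) = 289528 * 0.225751 = 65361.333
Life annuity-due factor ä_{x:10} = sum_{k=0}^{9} k_p_x * v^k = 6.251575
APV(future premiums) = 2923 * 6.251575 = 18273.3551
V = 65361.333 - 18273.3551
= 47087.9779


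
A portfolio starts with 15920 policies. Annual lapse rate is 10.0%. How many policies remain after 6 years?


remaining = initial * (1 - lapse)^years
= 15920 * (1 - 0.1)^6
= 15920 * 0.531441
= 8460.5407


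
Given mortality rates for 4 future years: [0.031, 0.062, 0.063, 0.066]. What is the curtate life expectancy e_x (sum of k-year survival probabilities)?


e_x = sum_{k=1}^{n} k_p_x
k_p_x values:
  1_p_x = 0.969
  2_p_x = 0.908922
  3_p_x = 0.85166
  4_p_x = 0.79545
e_x = 3.525


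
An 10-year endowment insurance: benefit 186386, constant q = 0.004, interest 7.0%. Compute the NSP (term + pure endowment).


Term component = 5154.5557
Pure endowment = 10_p_x * v^10 * benefit = 0.960712 * 0.508349 * 186386 = 91026.7203
NSP = 96181.276


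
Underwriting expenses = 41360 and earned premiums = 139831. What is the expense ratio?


Expense ratio = expenses / premiums
= 41360 / 139831
= 0.2958


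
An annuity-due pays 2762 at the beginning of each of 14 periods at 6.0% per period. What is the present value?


PV_due = PMT * (1-(1+i)^(-n))/i * (1+i)
PV_immediate = 25672.7456
PV_due = 25672.7456 * 1.06
= 27213.1103


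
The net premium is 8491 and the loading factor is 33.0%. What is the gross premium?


Gross = net * (1 + loading)
= 8491 * (1 + 0.33)
= 8491 * 1.33
= 11293.03


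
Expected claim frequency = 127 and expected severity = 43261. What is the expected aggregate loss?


E[S] = E[N] * E[X]
= 127 * 43261
= 5.4941e+06


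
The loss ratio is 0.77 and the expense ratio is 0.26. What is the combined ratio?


Combined ratio = loss ratio + expense ratio
= 0.77 + 0.26
= 1.03


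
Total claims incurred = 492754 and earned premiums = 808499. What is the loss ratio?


Loss ratio = claims / premiums
= 492754 / 808499
= 0.6095


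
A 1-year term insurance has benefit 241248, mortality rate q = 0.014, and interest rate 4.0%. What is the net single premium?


NSP = benefit * q * v
v = 1/(1+i) = 0.961538
NSP = 241248 * 0.014 * 0.961538
= 3247.5692


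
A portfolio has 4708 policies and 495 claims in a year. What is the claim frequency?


frequency = claims / policies
= 495 / 4708
= 0.1051


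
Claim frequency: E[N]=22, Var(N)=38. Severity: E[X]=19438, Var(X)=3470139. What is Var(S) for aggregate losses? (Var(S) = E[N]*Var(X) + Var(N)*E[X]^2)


Var(S) = E[N]*Var(X) + Var(N)*E[X]^2
= 22*3470139 + 38*19438^2
= 76343058 + 14357762072
= 1.4434e+10


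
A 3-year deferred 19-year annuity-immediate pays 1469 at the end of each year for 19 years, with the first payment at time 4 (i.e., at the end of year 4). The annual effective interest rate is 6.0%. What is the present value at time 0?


PV at time 3 of the 19-year annuity-immediate:
a_n = 1469 * (1-(1+0.06)^(-19))/0.06 = 16391.2731
Discount back 3 years to time 0:
PV = 16391.2731 * (1+0.06)^(-3)
= 16391.2731 * 0.839619
= 13762.429


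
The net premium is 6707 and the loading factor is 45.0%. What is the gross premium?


Gross = net * (1 + loading)
= 6707 * (1 + 0.45)
= 6707 * 1.45
= 9725.15


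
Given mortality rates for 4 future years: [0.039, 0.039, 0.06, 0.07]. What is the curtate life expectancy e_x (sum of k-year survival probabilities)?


e_x = sum_{k=1}^{n} k_p_x
k_p_x values:
  1_p_x = 0.961
  2_p_x = 0.923521
  3_p_x = 0.86811
  4_p_x = 0.807342
e_x = 3.56


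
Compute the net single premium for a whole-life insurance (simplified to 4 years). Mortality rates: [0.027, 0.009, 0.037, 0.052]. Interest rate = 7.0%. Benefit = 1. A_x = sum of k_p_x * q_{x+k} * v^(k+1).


v = 0.934579
Year 0: k_p_x=1.0, q=0.027, term=0.025234
Year 1: k_p_x=0.973, q=0.009, term=0.007649
Year 2: k_p_x=0.964243, q=0.037, term=0.029123
Year 3: k_p_x=0.928566, q=0.052, term=0.036837
A_x = 0.0988


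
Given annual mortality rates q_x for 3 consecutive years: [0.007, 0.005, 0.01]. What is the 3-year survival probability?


p_k = 1 - q_k for each year
Survival = product of (1 - q_k)
= 0.993 * 0.995 * 0.99
= 0.9782


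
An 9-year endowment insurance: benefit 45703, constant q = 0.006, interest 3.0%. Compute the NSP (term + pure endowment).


Term component = 2087.0296
Pure endowment = 9_p_x * v^9 * benefit = 0.947278 * 0.766417 * 45703 = 33180.8224
NSP = 35267.852


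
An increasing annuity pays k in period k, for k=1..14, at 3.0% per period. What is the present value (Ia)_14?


(Ia)_n = sum_{k=1}^{n} k * v^k, v = 1/(1+i)
v = 0.970874
Sum computed term by term:
(Ia)_14 = 79.3102


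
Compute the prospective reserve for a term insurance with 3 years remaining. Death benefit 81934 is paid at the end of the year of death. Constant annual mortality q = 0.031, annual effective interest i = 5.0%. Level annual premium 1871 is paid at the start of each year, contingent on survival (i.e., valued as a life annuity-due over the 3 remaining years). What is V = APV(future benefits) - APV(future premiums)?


v = 1/(1+i) = 0.952381
APV(future benefits) per unit = sum_{k=0}^{2} k_p_x * q * v^(k+1) = 0.081914
APV(future benefits) = 81934 * 0.081914 = 6711.5804
Life annuity-due factor ä_{x:3} = sum_{k=0}^{2} k_p_x * v^k = 2.774522
APV(future premiums) = 1871 * 2.774522 = 5191.1315
V = 6711.5804 - 5191.1315
= 1520.4489


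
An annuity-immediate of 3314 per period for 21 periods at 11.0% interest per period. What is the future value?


FV = PMT * ((1+i)^n - 1) / i
= 3314 * ((1.11)^21 - 1) / 0.11
= 3314 * (8.949166 - 1) / 0.11
= 239486.6862


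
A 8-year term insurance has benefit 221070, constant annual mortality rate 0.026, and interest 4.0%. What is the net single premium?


NSP = benefit * sum_{k=0}^{n-1} k_p_x * q * v^(k+1)
With constant q=0.026, v=0.961538
Sum = 0.16079
NSP = 221070 * 0.16079
= 35545.8379


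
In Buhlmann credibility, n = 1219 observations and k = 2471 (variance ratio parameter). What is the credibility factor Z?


Z = n / (n + k)
= 1219 / (1219 + 2471)
= 1219 / 3690
= 0.3304


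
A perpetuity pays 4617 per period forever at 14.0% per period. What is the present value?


PV = PMT / i
= 4617 / 0.14
= 32978.5714


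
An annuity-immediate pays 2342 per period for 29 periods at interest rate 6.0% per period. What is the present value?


PV = PMT * (1 - (1+i)^(-n)) / i
= 2342 * (1 - (1+0.06)^(-29)) / 0.06
= 2342 * (1 - 0.184557) / 0.06
= 2342 * 13.590721
= 31829.4686


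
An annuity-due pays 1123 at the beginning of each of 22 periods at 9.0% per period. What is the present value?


PV_due = PMT * (1-(1+i)^(-n))/i * (1+i)
PV_immediate = 10603.8438
PV_due = 10603.8438 * 1.09
= 11558.1897


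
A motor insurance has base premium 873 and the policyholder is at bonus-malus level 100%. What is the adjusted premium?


adjusted = base * BM_level / 100
= 873 * 100 / 100
= 873 * 1.0
= 873.0


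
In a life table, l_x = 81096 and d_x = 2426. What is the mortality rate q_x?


q_x = d_x / l_x
= 2426 / 81096
= 0.0299


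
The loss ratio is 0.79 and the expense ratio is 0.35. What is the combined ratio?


Combined ratio = loss ratio + expense ratio
= 0.79 + 0.35
= 1.14


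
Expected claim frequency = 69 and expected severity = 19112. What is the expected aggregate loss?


E[S] = E[N] * E[X]
= 69 * 19112
= 1.3187e+06


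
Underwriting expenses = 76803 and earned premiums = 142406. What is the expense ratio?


Expense ratio = expenses / premiums
= 76803 / 142406
= 0.5393


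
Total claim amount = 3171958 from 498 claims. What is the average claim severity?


severity = total / number
= 3171958 / 498
= 6369.3936


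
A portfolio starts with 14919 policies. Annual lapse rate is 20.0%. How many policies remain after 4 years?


remaining = initial * (1 - lapse)^years
= 14919 * (1 - 0.2)^4
= 14919 * 0.4096
= 6110.8224


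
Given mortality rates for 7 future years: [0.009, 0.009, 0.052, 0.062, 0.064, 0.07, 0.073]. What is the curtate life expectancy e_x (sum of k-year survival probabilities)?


e_x = sum_{k=1}^{n} k_p_x
k_p_x values:
  1_p_x = 0.991
  2_p_x = 0.982081
  3_p_x = 0.931013
  4_p_x = 0.87329
  5_p_x = 0.817399
  6_p_x = 0.760181
  7_p_x = 0.704688
e_x = 6.0597


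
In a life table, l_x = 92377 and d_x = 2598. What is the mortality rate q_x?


q_x = d_x / l_x
= 2598 / 92377
= 0.0281


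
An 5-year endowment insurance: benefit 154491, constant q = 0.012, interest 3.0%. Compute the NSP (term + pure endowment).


Term component = 8294.8603
Pure endowment = 5_p_x * v^5 * benefit = 0.941423 * 0.862609 * 154491 = 125458.9891
NSP = 133753.8493


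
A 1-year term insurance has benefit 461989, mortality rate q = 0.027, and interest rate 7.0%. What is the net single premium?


NSP = benefit * q * v
v = 1/(1+i) = 0.934579
NSP = 461989 * 0.027 * 0.934579
= 11657.6664


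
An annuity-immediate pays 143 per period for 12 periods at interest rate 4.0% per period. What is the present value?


PV = PMT * (1 - (1+i)^(-n)) / i
= 143 * (1 - (1+0.04)^(-12)) / 0.04
= 143 * (1 - 0.624597) / 0.04
= 143 * 9.385074
= 1342.0655


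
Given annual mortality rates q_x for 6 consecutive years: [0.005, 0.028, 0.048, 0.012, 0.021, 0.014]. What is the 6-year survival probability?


p_k = 1 - q_k for each year
Survival = product of (1 - q_k)
= 0.995 * 0.972 * 0.952 * 0.988 * 0.979 * 0.986
= 0.8781


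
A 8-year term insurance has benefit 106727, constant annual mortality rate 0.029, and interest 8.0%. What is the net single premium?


NSP = benefit * sum_{k=0}^{n-1} k_p_x * q * v^(k+1)
With constant q=0.029, v=0.925926
Sum = 0.152466
NSP = 106727 * 0.152466
= 16272.2711


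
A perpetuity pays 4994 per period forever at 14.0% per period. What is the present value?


PV = PMT / i
= 4994 / 0.14
= 35671.4286


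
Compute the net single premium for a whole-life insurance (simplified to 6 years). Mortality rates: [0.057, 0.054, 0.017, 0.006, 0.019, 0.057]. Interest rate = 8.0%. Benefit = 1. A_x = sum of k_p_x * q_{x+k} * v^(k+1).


v = 0.925926
Year 0: k_p_x=1.0, q=0.057, term=0.052778
Year 1: k_p_x=0.943, q=0.054, term=0.043657
Year 2: k_p_x=0.892078, q=0.017, term=0.012039
Year 3: k_p_x=0.876913, q=0.006, term=0.003867
Year 4: k_p_x=0.871651, q=0.019, term=0.011271
Year 5: k_p_x=0.85509, q=0.057, term=0.030715
A_x = 0.1543


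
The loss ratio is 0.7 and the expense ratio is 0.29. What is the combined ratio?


Combined ratio = loss ratio + expense ratio
= 0.7 + 0.29
= 0.99


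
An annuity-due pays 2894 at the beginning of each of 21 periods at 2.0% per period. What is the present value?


PV_due = PMT * (1-(1+i)^(-n))/i * (1+i)
PV_immediate = 49230.4393
PV_due = 49230.4393 * 1.02
= 50215.0481


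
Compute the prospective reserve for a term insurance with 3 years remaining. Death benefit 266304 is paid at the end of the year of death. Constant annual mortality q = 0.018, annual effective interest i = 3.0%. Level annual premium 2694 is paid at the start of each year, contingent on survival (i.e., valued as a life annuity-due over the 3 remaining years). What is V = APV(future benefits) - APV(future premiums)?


v = 1/(1+i) = 0.970874
APV(future benefits) per unit = sum_{k=0}^{2} k_p_x * q * v^(k+1) = 0.050022
APV(future benefits) = 266304 * 0.050022 = 13321.0397
Life annuity-due factor ä_{x:3} = sum_{k=0}^{2} k_p_x * v^k = 2.862366
APV(future premiums) = 2694 * 2.862366 = 7711.2138
V = 13321.0397 - 7711.2138
= 5609.8259


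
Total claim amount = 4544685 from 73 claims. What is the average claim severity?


severity = total / number
= 4544685 / 73
= 62255.9589


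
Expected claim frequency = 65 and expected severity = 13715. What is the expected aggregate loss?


E[S] = E[N] * E[X]
= 65 * 13715
= 891475


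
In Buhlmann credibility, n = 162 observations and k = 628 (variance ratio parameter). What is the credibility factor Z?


Z = n / (n + k)
= 162 / (162 + 628)
= 162 / 790
= 0.2051


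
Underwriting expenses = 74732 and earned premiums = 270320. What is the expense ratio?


Expense ratio = expenses / premiums
= 74732 / 270320
= 0.2765


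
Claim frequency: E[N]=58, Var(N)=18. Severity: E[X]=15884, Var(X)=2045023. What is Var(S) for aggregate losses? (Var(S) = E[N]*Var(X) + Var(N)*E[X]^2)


Var(S) = E[N]*Var(X) + Var(N)*E[X]^2
= 58*2045023 + 18*15884^2
= 118611334 + 4541426208
= 4.6600e+09


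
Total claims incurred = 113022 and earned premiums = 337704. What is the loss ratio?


Loss ratio = claims / premiums
= 113022 / 337704
= 0.3347


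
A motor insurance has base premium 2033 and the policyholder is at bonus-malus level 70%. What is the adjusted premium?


adjusted = base * BM_level / 100
= 2033 * 70 / 100
= 2033 * 0.7
= 1423.1


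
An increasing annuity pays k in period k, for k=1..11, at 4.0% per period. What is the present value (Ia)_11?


(Ia)_n = sum_{k=1}^{n} k * v^k, v = 1/(1+i)
v = 0.961538
Sum computed term by term:
(Ia)_11 = 49.1376


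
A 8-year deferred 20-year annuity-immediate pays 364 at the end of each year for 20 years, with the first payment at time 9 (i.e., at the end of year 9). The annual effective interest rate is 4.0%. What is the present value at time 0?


PV at time 8 of the 20-year annuity-immediate:
a_n = 364 * (1-(1+0.04)^(-20))/0.04 = 4946.8788
Discount back 8 years to time 0:
PV = 4946.8788 * (1+0.04)^(-8)
= 4946.8788 * 0.73069
= 3614.6359


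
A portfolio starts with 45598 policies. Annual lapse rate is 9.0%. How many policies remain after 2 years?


remaining = initial * (1 - lapse)^years
= 45598 * (1 - 0.09)^2
= 45598 * 0.8281
= 37759.7038


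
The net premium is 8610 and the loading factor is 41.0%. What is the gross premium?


Gross = net * (1 + loading)
= 8610 * (1 + 0.41)
= 8610 * 1.41
= 12140.1


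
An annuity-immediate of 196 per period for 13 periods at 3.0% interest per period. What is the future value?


FV = PMT * ((1+i)^n - 1) / i
= 196 * ((1.03)^13 - 1) / 0.03
= 196 * (1.468534 - 1) / 0.03
= 3061.0869


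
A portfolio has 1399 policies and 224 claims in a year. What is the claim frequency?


frequency = claims / policies
= 224 / 1399
= 0.1601


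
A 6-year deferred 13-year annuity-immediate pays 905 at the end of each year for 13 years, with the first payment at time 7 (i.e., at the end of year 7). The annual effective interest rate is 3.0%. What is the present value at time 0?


PV at time 6 of the 13-year annuity-immediate:
a_n = 905 * (1-(1+0.03)^(-13))/0.03 = 9624.6346
Discount back 6 years to time 0:
PV = 9624.6346 * (1+0.03)^(-6)
= 9624.6346 * 0.837484
= 8060.4799


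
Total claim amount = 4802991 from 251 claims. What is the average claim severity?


severity = total / number
= 4802991 / 251
= 19135.4223


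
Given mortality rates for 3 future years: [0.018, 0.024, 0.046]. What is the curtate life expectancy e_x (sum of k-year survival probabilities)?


e_x = sum_{k=1}^{n} k_p_x
k_p_x values:
  1_p_x = 0.982
  2_p_x = 0.958432
  3_p_x = 0.914344
e_x = 2.8548


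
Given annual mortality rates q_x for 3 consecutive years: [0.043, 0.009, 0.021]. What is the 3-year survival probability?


p_k = 1 - q_k for each year
Survival = product of (1 - q_k)
= 0.957 * 0.991 * 0.979
= 0.9285


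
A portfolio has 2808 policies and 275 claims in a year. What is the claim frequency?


frequency = claims / policies
= 275 / 2808
= 0.0979


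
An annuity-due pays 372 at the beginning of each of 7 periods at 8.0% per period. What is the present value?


PV_due = PMT * (1-(1+i)^(-n))/i * (1+i)
PV_immediate = 1936.7697
PV_due = 1936.7697 * 1.08
= 2091.7112


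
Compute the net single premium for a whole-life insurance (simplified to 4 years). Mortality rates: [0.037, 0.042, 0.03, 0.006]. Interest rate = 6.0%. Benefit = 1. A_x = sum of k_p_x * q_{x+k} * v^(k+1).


v = 0.943396
Year 0: k_p_x=1.0, q=0.037, term=0.034906
Year 1: k_p_x=0.963, q=0.042, term=0.035997
Year 2: k_p_x=0.922554, q=0.03, term=0.023238
Year 3: k_p_x=0.894877, q=0.006, term=0.004253
A_x = 0.0984


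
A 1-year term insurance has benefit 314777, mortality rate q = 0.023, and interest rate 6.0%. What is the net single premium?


NSP = benefit * q * v
v = 1/(1+i) = 0.943396
NSP = 314777 * 0.023 * 0.943396
= 6830.067


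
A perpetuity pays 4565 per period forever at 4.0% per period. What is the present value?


PV = PMT / i
= 4565 / 0.04
= 114125.0


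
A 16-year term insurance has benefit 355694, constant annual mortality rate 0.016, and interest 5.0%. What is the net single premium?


NSP = benefit * sum_{k=0}^{n-1} k_p_x * q * v^(k+1)
With constant q=0.016, v=0.952381
Sum = 0.156628
NSP = 355694 * 0.156628
= 55711.5998


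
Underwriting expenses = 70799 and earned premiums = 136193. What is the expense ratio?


Expense ratio = expenses / premiums
= 70799 / 136193
= 0.5198


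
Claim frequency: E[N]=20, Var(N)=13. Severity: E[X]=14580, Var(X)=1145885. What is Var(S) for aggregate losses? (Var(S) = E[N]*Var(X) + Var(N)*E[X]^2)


Var(S) = E[N]*Var(X) + Var(N)*E[X]^2
= 20*1145885 + 13*14580^2
= 22917700 + 2763493200
= 2.7864e+09


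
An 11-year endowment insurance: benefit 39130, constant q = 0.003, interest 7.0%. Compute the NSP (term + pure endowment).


Term component = 868.9307
Pure endowment = 11_p_x * v^11 * benefit = 0.967491 * 0.475093 * 39130 = 17986.0185
NSP = 18854.9492


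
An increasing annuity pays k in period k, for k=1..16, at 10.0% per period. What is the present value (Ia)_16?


(Ia)_n = sum_{k=1}^{n} k * v^k, v = 1/(1+i)
v = 0.909091
Sum computed term by term:
(Ia)_16 = 51.2401


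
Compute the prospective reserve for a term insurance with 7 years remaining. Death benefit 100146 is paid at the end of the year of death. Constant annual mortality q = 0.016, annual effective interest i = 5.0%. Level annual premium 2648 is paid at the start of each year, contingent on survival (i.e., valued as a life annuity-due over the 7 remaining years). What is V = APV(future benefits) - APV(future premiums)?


v = 1/(1+i) = 0.952381
APV(future benefits) per unit = sum_{k=0}^{6} k_p_x * q * v^(k+1) = 0.088532
APV(future benefits) = 100146 * 0.088532 = 8866.1287
Life annuity-due factor ä_{x:7} = sum_{k=0}^{6} k_p_x * v^k = 5.809914
APV(future premiums) = 2648 * 5.809914 = 15384.6536
V = 8866.1287 - 15384.6536
= -6518.5249


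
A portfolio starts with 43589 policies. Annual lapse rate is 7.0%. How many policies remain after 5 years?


remaining = initial * (1 - lapse)^years
= 43589 * (1 - 0.07)^5
= 43589 * 0.695688
= 30324.3603


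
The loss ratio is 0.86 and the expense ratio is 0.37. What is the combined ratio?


Combined ratio = loss ratio + expense ratio
= 0.86 + 0.37
= 1.23


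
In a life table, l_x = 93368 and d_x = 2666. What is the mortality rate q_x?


q_x = d_x / l_x
= 2666 / 93368
= 0.0286


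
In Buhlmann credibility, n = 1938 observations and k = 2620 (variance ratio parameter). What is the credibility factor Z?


Z = n / (n + k)
= 1938 / (1938 + 2620)
= 1938 / 4558
= 0.4252


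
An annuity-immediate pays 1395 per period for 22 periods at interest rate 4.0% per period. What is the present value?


PV = PMT * (1 - (1+i)^(-n)) / i
= 1395 * (1 - (1+0.04)^(-22)) / 0.04
= 1395 * (1 - 0.421955) / 0.04
= 1395 * 14.451115
= 20159.3059


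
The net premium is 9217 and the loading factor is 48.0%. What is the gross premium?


Gross = net * (1 + loading)
= 9217 * (1 + 0.48)
= 9217 * 1.48
= 13641.16


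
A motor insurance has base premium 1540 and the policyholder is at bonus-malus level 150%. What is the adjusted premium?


adjusted = base * BM_level / 100
= 1540 * 150 / 100
= 1540 * 1.5
= 2310.0


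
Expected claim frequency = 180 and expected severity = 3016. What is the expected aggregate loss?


E[S] = E[N] * E[X]
= 180 * 3016
= 542880


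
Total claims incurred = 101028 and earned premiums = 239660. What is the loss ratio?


Loss ratio = claims / premiums
= 101028 / 239660
= 0.4215


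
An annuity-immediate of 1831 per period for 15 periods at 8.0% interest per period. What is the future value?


FV = PMT * ((1+i)^n - 1) / i
= 1831 * ((1.08)^15 - 1) / 0.08
= 1831 * (3.172169 - 1) / 0.08
= 49715.5206


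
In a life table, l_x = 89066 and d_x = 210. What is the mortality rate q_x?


q_x = d_x / l_x
= 210 / 89066
= 0.0024


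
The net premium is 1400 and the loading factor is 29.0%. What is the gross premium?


Gross = net * (1 + loading)
= 1400 * (1 + 0.29)
= 1400 * 1.29
= 1806.0


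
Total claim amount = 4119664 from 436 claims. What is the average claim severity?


severity = total / number
= 4119664 / 436
= 9448.7706


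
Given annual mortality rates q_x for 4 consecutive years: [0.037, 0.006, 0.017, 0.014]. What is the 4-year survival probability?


p_k = 1 - q_k for each year
Survival = product of (1 - q_k)
= 0.963 * 0.994 * 0.983 * 0.986
= 0.9278


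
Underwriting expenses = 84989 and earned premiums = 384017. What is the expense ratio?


Expense ratio = expenses / premiums
= 84989 / 384017
= 0.2213


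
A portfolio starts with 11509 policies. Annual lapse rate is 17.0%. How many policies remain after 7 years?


remaining = initial * (1 - lapse)^years
= 11509 * (1 - 0.17)^7
= 11509 * 0.271361
= 3123.0881


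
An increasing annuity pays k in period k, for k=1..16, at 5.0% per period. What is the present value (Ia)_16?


(Ia)_n = sum_{k=1}^{n} k * v^k, v = 1/(1+i)
v = 0.952381
Sum computed term by term:
(Ia)_16 = 80.9975


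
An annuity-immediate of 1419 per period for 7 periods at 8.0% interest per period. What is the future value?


FV = PMT * ((1+i)^n - 1) / i
= 1419 * ((1.08)^7 - 1) / 0.08
= 1419 * (1.713824 - 1) / 0.08
= 12661.458


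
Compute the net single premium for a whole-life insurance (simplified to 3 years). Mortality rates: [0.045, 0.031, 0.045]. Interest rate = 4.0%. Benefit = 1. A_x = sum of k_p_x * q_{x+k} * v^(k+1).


v = 0.961538
Year 0: k_p_x=1.0, q=0.045, term=0.043269
Year 1: k_p_x=0.955, q=0.031, term=0.027371
Year 2: k_p_x=0.925395, q=0.045, term=0.03702
A_x = 0.1077


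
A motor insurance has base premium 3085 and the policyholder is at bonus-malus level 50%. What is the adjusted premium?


adjusted = base * BM_level / 100
= 3085 * 50 / 100
= 3085 * 0.5
= 1542.5


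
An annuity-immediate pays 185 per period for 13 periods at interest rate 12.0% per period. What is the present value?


PV = PMT * (1 - (1+i)^(-n)) / i
= 185 * (1 - (1+0.12)^(-13)) / 0.12
= 185 * (1 - 0.229174) / 0.12
= 185 * 6.423548
= 1188.3565


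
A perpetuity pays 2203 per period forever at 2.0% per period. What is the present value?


PV = PMT / i
= 2203 / 0.02
= 110150.0


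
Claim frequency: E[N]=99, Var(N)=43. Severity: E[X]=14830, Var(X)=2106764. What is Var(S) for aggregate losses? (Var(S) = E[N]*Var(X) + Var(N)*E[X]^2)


Var(S) = E[N]*Var(X) + Var(N)*E[X]^2
= 99*2106764 + 43*14830^2
= 208569636 + 9456942700
= 9.6655e+09


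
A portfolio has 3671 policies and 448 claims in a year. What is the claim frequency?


frequency = claims / policies
= 448 / 3671
= 0.122


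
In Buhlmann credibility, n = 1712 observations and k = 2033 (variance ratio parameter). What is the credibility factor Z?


Z = n / (n + k)
= 1712 / (1712 + 2033)
= 1712 / 3745
= 0.4571


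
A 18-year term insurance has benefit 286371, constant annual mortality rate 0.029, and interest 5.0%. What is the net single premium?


NSP = benefit * sum_{k=0}^{n-1} k_p_x * q * v^(k+1)
With constant q=0.029, v=0.952381
Sum = 0.277282
NSP = 286371 * 0.277282
= 79405.4425


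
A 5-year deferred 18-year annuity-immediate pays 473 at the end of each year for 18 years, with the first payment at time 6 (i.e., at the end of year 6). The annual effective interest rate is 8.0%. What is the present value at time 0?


PV at time 5 of the 18-year annuity-immediate:
a_n = 473 * (1-(1+0.08)^(-18))/0.08 = 4432.9026
Discount back 5 years to time 0:
PV = 4432.9026 * (1+0.08)^(-5)
= 4432.9026 * 0.680583
= 3016.959


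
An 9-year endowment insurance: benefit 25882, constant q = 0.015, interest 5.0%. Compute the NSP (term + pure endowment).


Term component = 2612.314
Pure endowment = 9_p_x * v^9 * benefit = 0.872823 * 0.644609 * 25882 = 14561.9728
NSP = 17174.2868


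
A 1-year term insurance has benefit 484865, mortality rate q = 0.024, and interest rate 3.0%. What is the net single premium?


NSP = benefit * q * v
v = 1/(1+i) = 0.970874
NSP = 484865 * 0.024 * 0.970874
= 11297.8252


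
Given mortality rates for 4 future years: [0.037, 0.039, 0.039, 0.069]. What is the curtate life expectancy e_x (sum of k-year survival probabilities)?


e_x = sum_{k=1}^{n} k_p_x
k_p_x values:
  1_p_x = 0.963
  2_p_x = 0.925443
  3_p_x = 0.889351
  4_p_x = 0.827986
e_x = 3.6058


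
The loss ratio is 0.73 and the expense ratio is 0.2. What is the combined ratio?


Combined ratio = loss ratio + expense ratio
= 0.73 + 0.2
= 0.93


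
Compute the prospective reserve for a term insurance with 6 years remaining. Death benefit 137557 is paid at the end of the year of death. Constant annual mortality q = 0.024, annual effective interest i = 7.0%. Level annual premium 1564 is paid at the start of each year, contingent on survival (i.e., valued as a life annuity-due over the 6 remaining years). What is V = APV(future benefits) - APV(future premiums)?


v = 1/(1+i) = 0.934579
APV(future benefits) per unit = sum_{k=0}^{5} k_p_x * q * v^(k+1) = 0.108264
APV(future benefits) = 137557 * 0.108264 = 14892.4993
Life annuity-due factor ä_{x:6} = sum_{k=0}^{5} k_p_x * v^k = 4.826779
APV(future premiums) = 1564 * 4.826779 = 7549.0826
V = 14892.4993 - 7549.0826
= 7343.4167


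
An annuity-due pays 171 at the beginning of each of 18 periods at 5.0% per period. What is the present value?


PV_due = PMT * (1-(1+i)^(-n))/i * (1+i)
PV_immediate = 1998.9194
PV_due = 1998.9194 * 1.05
= 2098.8653


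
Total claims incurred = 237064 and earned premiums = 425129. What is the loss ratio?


Loss ratio = claims / premiums
= 237064 / 425129
= 0.5576


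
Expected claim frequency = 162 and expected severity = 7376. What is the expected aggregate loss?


E[S] = E[N] * E[X]
= 162 * 7376
= 1.1949e+06


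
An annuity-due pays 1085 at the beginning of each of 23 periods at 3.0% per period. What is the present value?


PV_due = PMT * (1-(1+i)^(-n))/i * (1+i)
PV_immediate = 17841.3151
PV_due = 17841.3151 * 1.03
= 18376.5546


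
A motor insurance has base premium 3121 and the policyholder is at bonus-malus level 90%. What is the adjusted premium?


adjusted = base * BM_level / 100
= 3121 * 90 / 100
= 3121 * 0.9
= 2808.9


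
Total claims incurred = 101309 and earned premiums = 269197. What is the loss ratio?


Loss ratio = claims / premiums
= 101309 / 269197
= 0.3763


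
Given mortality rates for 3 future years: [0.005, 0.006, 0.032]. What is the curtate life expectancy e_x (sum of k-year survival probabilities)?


e_x = sum_{k=1}^{n} k_p_x
k_p_x values:
  1_p_x = 0.995
  2_p_x = 0.98903
  3_p_x = 0.957381
e_x = 2.9414


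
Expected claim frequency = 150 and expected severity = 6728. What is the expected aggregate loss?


E[S] = E[N] * E[X]
= 150 * 6728
= 1.0092e+06


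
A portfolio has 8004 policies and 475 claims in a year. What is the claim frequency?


frequency = claims / policies
= 475 / 8004
= 0.0593


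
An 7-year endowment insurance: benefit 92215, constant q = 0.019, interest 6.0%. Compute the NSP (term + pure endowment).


Term component = 9281.8442
Pure endowment = 7_p_x * v^7 * benefit = 0.874345 * 0.665057 * 92215 = 53622.0688
NSP = 62903.913


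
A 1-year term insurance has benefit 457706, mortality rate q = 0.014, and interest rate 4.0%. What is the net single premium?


NSP = benefit * q * v
v = 1/(1+i) = 0.961538
NSP = 457706 * 0.014 * 0.961538
= 6161.4269


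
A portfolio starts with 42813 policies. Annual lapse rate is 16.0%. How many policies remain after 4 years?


remaining = initial * (1 - lapse)^years
= 42813 * (1 - 0.16)^4
= 42813 * 0.497871
= 21315.3665


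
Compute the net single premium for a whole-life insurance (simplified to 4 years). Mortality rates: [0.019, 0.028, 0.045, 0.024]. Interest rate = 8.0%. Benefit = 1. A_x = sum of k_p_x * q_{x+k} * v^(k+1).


v = 0.925926
Year 0: k_p_x=1.0, q=0.019, term=0.017593
Year 1: k_p_x=0.981, q=0.028, term=0.023549
Year 2: k_p_x=0.953532, q=0.045, term=0.034062
Year 3: k_p_x=0.910623, q=0.024, term=0.016064
A_x = 0.0913


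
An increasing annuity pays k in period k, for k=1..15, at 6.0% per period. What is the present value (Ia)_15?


(Ia)_n = sum_{k=1}^{n} k * v^k, v = 1/(1+i)
v = 0.943396
Sum computed term by term:
(Ia)_15 = 67.2668


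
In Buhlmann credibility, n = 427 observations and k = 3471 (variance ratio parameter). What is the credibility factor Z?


Z = n / (n + k)
= 427 / (427 + 3471)
= 427 / 3898
= 0.1095


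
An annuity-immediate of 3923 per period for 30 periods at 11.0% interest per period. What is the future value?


FV = PMT * ((1+i)^n - 1) / i
= 3923 * ((1.11)^30 - 1) / 0.11
= 3923 * (22.892297 - 1) / 0.11
= 780758.9041


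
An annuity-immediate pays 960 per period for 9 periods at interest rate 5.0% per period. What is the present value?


PV = PMT * (1 - (1+i)^(-n)) / i
= 960 * (1 - (1+0.05)^(-9)) / 0.05
= 960 * (1 - 0.644609) / 0.05
= 960 * 7.107822
= 6823.5088


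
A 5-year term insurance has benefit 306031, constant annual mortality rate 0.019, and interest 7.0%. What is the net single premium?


NSP = benefit * sum_{k=0}^{n-1} k_p_x * q * v^(k+1)
With constant q=0.019, v=0.934579
Sum = 0.075193
NSP = 306031 * 0.075193
= 23011.5344


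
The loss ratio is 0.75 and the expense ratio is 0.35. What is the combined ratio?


Combined ratio = loss ratio + expense ratio
= 0.75 + 0.35
= 1.1


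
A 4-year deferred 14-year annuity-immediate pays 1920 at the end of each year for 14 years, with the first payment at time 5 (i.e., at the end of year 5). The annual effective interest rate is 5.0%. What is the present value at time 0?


PV at time 4 of the 14-year annuity-immediate:
a_n = 1920 * (1-(1+0.05)^(-14))/0.05 = 19005.3906
Discount back 4 years to time 0:
PV = 19005.3906 * (1+0.05)^(-4)
= 19005.3906 * 0.822702
= 15635.7819


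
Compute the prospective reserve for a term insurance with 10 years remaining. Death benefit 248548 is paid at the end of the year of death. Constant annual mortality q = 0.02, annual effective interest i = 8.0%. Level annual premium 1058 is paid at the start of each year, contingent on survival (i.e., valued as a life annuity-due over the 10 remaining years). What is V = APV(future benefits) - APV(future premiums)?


v = 1/(1+i) = 0.925926
APV(future benefits) per unit = sum_{k=0}^{9} k_p_x * q * v^(k+1) = 0.124307
APV(future benefits) = 248548 * 0.124307 = 30896.3654
Life annuity-due factor ä_{x:10} = sum_{k=0}^{9} k_p_x * v^k = 6.712602
APV(future premiums) = 1058 * 6.712602 = 7101.9326
V = 30896.3654 - 7101.9326
= 23794.4328


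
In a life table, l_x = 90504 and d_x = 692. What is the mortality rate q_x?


q_x = d_x / l_x
= 692 / 90504
= 0.0076


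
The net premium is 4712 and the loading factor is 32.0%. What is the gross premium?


Gross = net * (1 + loading)
= 4712 * (1 + 0.32)
= 4712 * 1.32
= 6219.84


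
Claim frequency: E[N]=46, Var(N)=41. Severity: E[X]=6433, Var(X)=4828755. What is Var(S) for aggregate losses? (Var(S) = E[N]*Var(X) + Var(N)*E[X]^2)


Var(S) = E[N]*Var(X) + Var(N)*E[X]^2
= 46*4828755 + 41*6433^2
= 222122730 + 1696723049
= 1.9188e+09


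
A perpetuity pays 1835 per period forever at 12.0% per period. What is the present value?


PV = PMT / i
= 1835 / 0.12
= 15291.6667


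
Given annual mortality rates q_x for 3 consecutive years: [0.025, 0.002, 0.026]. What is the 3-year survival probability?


p_k = 1 - q_k for each year
Survival = product of (1 - q_k)
= 0.975 * 0.998 * 0.974
= 0.9478


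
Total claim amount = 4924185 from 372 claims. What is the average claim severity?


severity = total / number
= 4924185 / 372
= 13237.0565


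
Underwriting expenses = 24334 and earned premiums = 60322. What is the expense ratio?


Expense ratio = expenses / premiums
= 24334 / 60322
= 0.4034


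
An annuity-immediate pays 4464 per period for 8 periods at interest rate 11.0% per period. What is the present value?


PV = PMT * (1 - (1+i)^(-n)) / i
= 4464 * (1 - (1+0.11)^(-8)) / 0.11
= 4464 * (1 - 0.433926) / 0.11
= 4464 * 5.146123
= 22972.292


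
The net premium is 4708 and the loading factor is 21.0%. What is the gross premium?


Gross = net * (1 + loading)
= 4708 * (1 + 0.21)
= 4708 * 1.21
= 5696.68


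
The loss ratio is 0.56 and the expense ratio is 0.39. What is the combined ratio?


Combined ratio = loss ratio + expense ratio
= 0.56 + 0.39
= 0.95


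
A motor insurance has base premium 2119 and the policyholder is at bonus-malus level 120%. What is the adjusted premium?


adjusted = base * BM_level / 100
= 2119 * 120 / 100
= 2119 * 1.2
= 2542.8


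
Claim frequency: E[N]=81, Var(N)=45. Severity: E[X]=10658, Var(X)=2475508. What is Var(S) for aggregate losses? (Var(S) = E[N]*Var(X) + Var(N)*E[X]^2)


Var(S) = E[N]*Var(X) + Var(N)*E[X]^2
= 81*2475508 + 45*10658^2
= 200516148 + 5111683380
= 5.3122e+09


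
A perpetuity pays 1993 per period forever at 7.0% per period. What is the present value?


PV = PMT / i
= 1993 / 0.07
= 28471.4286


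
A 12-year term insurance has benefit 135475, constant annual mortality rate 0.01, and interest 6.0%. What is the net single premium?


NSP = benefit * sum_{k=0}^{n-1} k_p_x * q * v^(k+1)
With constant q=0.01, v=0.943396
Sum = 0.079928
NSP = 135475 * 0.079928
= 10828.2047


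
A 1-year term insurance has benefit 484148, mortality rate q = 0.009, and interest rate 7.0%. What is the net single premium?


NSP = benefit * q * v
v = 1/(1+i) = 0.934579
NSP = 484148 * 0.009 * 0.934579
= 4072.2729


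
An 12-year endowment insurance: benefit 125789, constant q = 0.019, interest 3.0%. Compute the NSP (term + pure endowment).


Term component = 21599.5741
Pure endowment = 12_p_x * v^12 * benefit = 0.79438 * 0.70138 * 125789 = 70084.8352
NSP = 91684.4093


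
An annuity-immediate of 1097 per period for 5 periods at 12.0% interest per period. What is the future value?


FV = PMT * ((1+i)^n - 1) / i
= 1097 * ((1.12)^5 - 1) / 0.12
= 1097 * (1.762342 - 1) / 0.12
= 6969.0736


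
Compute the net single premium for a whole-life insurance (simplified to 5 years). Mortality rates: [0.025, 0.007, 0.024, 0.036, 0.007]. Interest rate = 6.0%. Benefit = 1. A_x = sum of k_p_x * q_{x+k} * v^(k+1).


v = 0.943396
Year 0: k_p_x=1.0, q=0.025, term=0.023585
Year 1: k_p_x=0.975, q=0.007, term=0.006074
Year 2: k_p_x=0.968175, q=0.024, term=0.01951
Year 3: k_p_x=0.944939, q=0.036, term=0.026945
Year 4: k_p_x=0.910921, q=0.007, term=0.004765
A_x = 0.0809


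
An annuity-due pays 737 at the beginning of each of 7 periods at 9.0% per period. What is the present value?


PV_due = PMT * (1-(1+i)^(-n))/i * (1+i)
PV_immediate = 3709.2862
PV_due = 3709.2862 * 1.09
= 4043.122


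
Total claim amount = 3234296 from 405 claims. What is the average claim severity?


severity = total / number
= 3234296 / 405
= 7985.916


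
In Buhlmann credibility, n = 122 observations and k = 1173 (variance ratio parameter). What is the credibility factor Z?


Z = n / (n + k)
= 122 / (122 + 1173)
= 122 / 1295
= 0.0942


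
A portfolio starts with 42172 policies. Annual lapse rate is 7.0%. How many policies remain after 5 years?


remaining = initial * (1 - lapse)^years
= 42172 * (1 - 0.07)^5
= 42172 * 0.695688
= 29338.5699


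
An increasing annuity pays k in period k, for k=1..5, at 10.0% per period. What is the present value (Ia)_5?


(Ia)_n = sum_{k=1}^{n} k * v^k, v = 1/(1+i)
v = 0.909091
Sum computed term by term:
(Ia)_5 = 10.6526


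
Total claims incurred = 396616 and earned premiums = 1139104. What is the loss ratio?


Loss ratio = claims / premiums
= 396616 / 1139104
= 0.3482


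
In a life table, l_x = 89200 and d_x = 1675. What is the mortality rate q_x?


q_x = d_x / l_x
= 1675 / 89200
= 0.0188


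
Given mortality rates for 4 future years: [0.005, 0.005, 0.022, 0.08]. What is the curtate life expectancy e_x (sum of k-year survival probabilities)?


e_x = sum_{k=1}^{n} k_p_x
k_p_x values:
  1_p_x = 0.995
  2_p_x = 0.990025
  3_p_x = 0.968244
  4_p_x = 0.890785
e_x = 3.8441


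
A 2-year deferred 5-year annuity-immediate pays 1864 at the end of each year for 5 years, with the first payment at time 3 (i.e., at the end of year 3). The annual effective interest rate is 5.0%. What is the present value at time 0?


PV at time 2 of the 5-year annuity-immediate:
a_n = 1864 * (1-(1+0.05)^(-5))/0.05 = 8070.1445
Discount back 2 years to time 0:
PV = 8070.1445 * (1+0.05)^(-2)
= 8070.1445 * 0.907029
= 7319.859


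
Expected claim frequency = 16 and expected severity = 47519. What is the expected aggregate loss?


E[S] = E[N] * E[X]
= 16 * 47519
= 760304


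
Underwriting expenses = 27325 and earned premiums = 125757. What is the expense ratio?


Expense ratio = expenses / premiums
= 27325 / 125757
= 0.2173


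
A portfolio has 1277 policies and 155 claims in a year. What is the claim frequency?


frequency = claims / policies
= 155 / 1277
= 0.1214


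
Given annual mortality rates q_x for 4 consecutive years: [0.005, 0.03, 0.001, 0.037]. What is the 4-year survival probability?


p_k = 1 - q_k for each year
Survival = product of (1 - q_k)
= 0.995 * 0.97 * 0.999 * 0.963
= 0.9285


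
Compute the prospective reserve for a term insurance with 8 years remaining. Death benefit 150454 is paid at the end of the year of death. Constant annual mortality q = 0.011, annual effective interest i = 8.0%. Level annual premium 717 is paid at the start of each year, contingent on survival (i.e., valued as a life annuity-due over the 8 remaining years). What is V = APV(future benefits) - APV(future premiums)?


v = 1/(1+i) = 0.925926
APV(future benefits) per unit = sum_{k=0}^{7} k_p_x * q * v^(k+1) = 0.061102
APV(future benefits) = 150454 * 0.061102 = 9193.111
Life annuity-due factor ä_{x:8} = sum_{k=0}^{7} k_p_x * v^k = 5.999152
APV(future premiums) = 717 * 5.999152 = 4301.3917
V = 9193.111 - 4301.3917
= 4891.7193
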